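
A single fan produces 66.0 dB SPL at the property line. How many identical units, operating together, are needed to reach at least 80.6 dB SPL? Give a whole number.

The shortfall is 80.6 − 66.0 = 14.6 dB, and N units add 10·log₁₀ N, so need 10·log₁₀ N ≥ 14.6.
N ≥ 10^(14.6/10) = 28.840, so N = 29.

29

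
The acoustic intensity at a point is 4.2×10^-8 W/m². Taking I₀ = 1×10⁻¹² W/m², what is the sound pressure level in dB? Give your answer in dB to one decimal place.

46.2 dB

I/I₀ = 4.2×10^-8/10⁻¹² = 4.2×10^4, and L = 10·log₁₀(I/I₀).
L = 10·(0.6232 + 4) = 46.23 dB.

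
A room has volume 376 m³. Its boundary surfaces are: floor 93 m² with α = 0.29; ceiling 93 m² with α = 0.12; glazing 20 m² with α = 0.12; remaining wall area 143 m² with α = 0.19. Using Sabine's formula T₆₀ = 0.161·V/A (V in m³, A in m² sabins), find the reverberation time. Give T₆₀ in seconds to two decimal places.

0.89 s

A = Σ Sᵢαᵢ = 93·0.29 + 93·0.12 + 20·0.12 + 143·0.19 = 67.70 m².
T₆₀ = 0.161 × 376 / 67.70 = 0.894 s.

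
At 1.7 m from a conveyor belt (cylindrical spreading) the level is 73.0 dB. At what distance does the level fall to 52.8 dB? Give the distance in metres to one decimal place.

178.0 m

For a line source L₁ − L₂ = 10·log₁₀(r₂/r₁), so r₂ = r₁·10^((L₁−L₂)/10).
r₂ = 1.7·10^((73.0−52.8)/10) = 1.7·10^(20.2/10) = 178.01 m.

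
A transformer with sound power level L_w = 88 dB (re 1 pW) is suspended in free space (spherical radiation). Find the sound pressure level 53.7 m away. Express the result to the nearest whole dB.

The power spreads over a sphere of area 4π·r², so L_p = L_w − 10·log₁₀(4π·r²).
4π·r² = 3.624e+04 m², 10·log₁₀ of that is 45.592 dB.
L_p = 88 − 45.592 = 42.41 dB.

42 dB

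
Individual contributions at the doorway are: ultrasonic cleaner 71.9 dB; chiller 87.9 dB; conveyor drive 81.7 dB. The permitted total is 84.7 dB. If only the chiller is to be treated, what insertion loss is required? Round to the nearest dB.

The untreated sources together contribute 10^(71.9/10) + 10^(81.7/10) = 1.634e+08, i.e. 82.13 dB.
The limit corresponds to 10^(84.7/10) = 2.951e+08; subtracting the fixed part leaves 1.317e+08 for the chiller, i.e. 81.20 dB.
So the chiller must be reduced from 87.9 to 81.20 dB: IL = 6.70 dB.

7 dB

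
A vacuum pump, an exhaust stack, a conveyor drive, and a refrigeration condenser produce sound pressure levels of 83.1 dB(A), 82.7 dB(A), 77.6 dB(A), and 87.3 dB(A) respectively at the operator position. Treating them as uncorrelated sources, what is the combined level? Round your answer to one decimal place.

89.9 dB(A)

Incoherent sources combine by intensity addition: L_total = 10·log₁₀(Σ 10^(L_i/10)).
Σ 10^(L/10) = 10^(83.1/10) + 10^(82.7/10) + 10^(77.6/10) + 10^(87.3/10) = 9.850e+08.
L_total = 10·log₁₀(9.850e+08) = 89.93 dB(A).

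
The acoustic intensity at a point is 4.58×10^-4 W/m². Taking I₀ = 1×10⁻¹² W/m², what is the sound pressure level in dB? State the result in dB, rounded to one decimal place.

86.6 dB

L = 10·log₁₀(I/I₀) = 10·log₁₀(4.58×10^-4/10⁻¹²) = 10·log₁₀(4.58×10^8).
L = 10·(0.6609 + 8) = 86.61 dB.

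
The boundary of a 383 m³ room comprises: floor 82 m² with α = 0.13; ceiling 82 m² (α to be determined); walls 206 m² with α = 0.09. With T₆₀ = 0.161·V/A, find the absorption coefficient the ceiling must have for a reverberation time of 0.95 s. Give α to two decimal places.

0.44

A = 0.161·V/T₆₀ = 0.161·383/0.95 = 64.91 m² sabins.
Absorption from the other surfaces = 82·0.13 + 206·0.09 = 29.20 m², so the ceiling must supply 35.71 m² over 82 m².
α = 35.71/82 = 0.435.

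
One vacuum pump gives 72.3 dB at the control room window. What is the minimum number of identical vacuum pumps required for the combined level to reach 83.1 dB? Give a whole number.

13

The shortfall is 83.1 − 72.3 = 10.8 dB, and N units add 10·log₁₀ N, so need 10·log₁₀ N ≥ 10.8.
N ≥ 10^(10.8/10) = 12.023, so N = 13.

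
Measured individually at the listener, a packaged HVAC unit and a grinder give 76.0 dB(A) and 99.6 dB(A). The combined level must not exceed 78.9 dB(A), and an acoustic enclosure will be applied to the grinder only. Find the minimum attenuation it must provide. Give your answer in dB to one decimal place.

The untreated sources together contribute 10^(76.0/10) = 3.981e+07, i.e. 76.00 dB(A).
The limit corresponds to 10^(78.9/10) = 7.762e+07; subtracting the fixed part leaves 3.781e+07 for the grinder, i.e. 75.78 dB(A).
So the grinder must be reduced from 99.6 to 75.78 dB(A): IL = 23.82 dB.

23.8 dB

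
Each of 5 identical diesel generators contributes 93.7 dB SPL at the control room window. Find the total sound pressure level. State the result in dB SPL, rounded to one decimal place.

100.7 dB SPL

N identical incoherent sources raise the level by 10·log₁₀ N.
L_total = 93.7 + 10·log₁₀(5) = 93.7 + 6.990 = 100.69 dB SPL.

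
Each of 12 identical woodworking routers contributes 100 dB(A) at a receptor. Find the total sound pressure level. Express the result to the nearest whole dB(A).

111 dB(A)

N identical incoherent sources raise the level by 10·log₁₀ N.
L_total = 100 + 10·log₁₀(12) = 100 + 10.792 = 110.79 dB(A).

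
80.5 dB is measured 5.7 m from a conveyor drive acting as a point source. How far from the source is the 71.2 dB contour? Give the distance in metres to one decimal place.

For a point source L₁ − L₂ = 20·log₁₀(r₂/r₁), so r₂ = r₁·10^((L₁−L₂)/20).
r₂ = 5.7·10^((80.5−71.2)/20) = 5.7·10^(9.3/20) = 16.63 m.

16.6 m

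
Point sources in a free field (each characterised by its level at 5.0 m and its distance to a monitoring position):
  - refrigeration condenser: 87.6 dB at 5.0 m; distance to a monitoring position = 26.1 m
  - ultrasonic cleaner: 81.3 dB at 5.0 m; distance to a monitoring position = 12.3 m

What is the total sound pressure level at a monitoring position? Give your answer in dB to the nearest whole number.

76 dB

Apply inverse-square spreading to bring every level to the receiver, then sum 10^(L/10).
refrigeration condenser: 87.6 − 20·log₁₀(26.1/5.0) = 87.6 − 14.35 = 73.25 dB.
ultrasonic cleaner: 81.3 − 20·log₁₀(12.3/5.0) = 81.3 − 7.82 = 73.48 dB.
Σ 10^(L/10) = 4.341e+07 → L_total = 10·log₁₀(4.341e+07) = 76.38 dB.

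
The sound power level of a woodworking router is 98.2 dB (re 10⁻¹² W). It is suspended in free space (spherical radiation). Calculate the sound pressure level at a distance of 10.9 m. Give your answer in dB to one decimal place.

66.5 dB

The power spreads over a sphere of area 4π·r², so L_p = L_w − 10·log₁₀(4π·r²).
4π·r² = 1493 m², 10·log₁₀ of that is 31.741 dB.
L_p = 98.2 − 31.741 = 66.46 dB.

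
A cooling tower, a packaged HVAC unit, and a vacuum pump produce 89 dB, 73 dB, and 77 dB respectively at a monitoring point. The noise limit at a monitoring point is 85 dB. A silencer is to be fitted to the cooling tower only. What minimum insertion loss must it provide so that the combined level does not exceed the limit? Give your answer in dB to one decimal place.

5.1 dB

Fixed contribution from the other sources: Σ 10^(L/10) = 10^(73/10) + 10^(77/10) = 7.007e+07 (78.46 dB).
To meet 85 dB overall, the treated cooling tower may contribute at most 10^(85/10) − 7.007e+07 = 2.462e+08, i.e. 83.91 dB.
So the cooling tower must be reduced from 89 to 83.91 dB: IL = 5.09 dB.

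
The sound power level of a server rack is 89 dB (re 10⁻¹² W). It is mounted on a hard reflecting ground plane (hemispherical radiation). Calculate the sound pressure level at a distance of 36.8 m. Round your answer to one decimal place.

49.7 dB

The power spreads over a hemisphere of area 2π·r², so L_p = L_w − 10·log₁₀(2π·r²).
2π·r² = 8509 m², 10·log₁₀ of that is 39.299 dB.
L_p = 89 − 39.299 = 49.70 dB.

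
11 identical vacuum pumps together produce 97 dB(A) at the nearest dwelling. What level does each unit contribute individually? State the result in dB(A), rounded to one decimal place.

11 equal contributions raise the level by 10·log₁₀ 11 = 10.414 dB, so each unit alone gives 97 − 10.414.

86.6 dB(A)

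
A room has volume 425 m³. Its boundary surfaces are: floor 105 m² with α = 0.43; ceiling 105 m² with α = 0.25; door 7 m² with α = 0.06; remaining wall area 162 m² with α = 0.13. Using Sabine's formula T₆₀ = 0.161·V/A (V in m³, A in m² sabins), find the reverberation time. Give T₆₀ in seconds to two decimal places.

0.74 s

Total absorption A = 105·0.43 + 105·0.25 + 7·0.06 + 162·0.13 = 92.88 m² sabins.
T₆₀ = 0.161·V/A = 0.161·425/92.88 = 0.737 s.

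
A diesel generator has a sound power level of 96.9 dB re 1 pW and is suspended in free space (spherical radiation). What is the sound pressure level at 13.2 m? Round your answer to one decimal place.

The power spreads over a sphere of area 4π·r², so L_p = L_w − 10·log₁₀(4π·r²).
4π·r² = 2190 m², 10·log₁₀ of that is 33.404 dB.
L_p = 96.9 − 33.404 = 63.50 dB.

63.5 dB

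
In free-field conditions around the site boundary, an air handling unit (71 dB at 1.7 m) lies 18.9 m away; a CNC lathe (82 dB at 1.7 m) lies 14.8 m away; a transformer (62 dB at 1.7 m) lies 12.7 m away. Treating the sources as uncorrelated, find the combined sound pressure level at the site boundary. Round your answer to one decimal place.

63.5 dB

Apply inverse-square spreading to bring every level to the receiver, then sum 10^(L/10).
air handling unit: 71 − 20·log₁₀(18.9/1.7) = 71 − 20.92 = 50.08 dB.
CNC lathe: 82 − 20·log₁₀(14.8/1.7) = 82 − 18.80 = 63.20 dB.
transformer: 62 − 20·log₁₀(12.7/1.7) = 62 − 17.47 = 44.53 dB.
Σ 10^(L/10) = 2.221e+06 → L_total = 10·log₁₀(2.221e+06) = 63.47 dB.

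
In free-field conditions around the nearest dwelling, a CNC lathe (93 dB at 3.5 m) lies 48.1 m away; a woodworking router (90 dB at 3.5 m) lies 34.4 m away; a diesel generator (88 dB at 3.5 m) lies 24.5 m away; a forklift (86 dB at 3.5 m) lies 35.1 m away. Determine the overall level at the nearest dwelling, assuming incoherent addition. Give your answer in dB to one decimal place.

Propagate each source to the receiver with L = L_ref − 20·log₁₀(r/r_ref), then add intensities.
CNC lathe: 93 − 20·log₁₀(48.1/3.5) = 93 − 22.76 = 70.24 dB.
woodworking router: 90 − 20·log₁₀(34.4/3.5) = 90 − 19.85 = 70.15 dB.
diesel generator: 88 − 20·log₁₀(24.5/3.5) = 88 − 16.90 = 71.10 dB.
forklift: 86 − 20·log₁₀(35.1/3.5) = 86 − 20.02 = 65.98 dB.
Σ 10^(L/10) = 3.775e+07 → L_total = 10·log₁₀(3.775e+07) = 75.77 dB.

75.8 dB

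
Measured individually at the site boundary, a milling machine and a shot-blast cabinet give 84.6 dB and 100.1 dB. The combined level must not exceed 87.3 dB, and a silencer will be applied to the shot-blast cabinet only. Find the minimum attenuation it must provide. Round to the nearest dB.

Everything except the shot-blast cabinet sums to 10^(84.6/10) = 2.884e+08 in linear terms, 84.60 dB.
The limit corresponds to 10^(87.3/10) = 5.370e+08; subtracting the fixed part leaves 2.486e+08 for the shot-blast cabinet, i.e. 83.96 dB.
So the shot-blast cabinet must be reduced from 100.1 to 83.96 dB: IL = 16.14 dB.

16 dB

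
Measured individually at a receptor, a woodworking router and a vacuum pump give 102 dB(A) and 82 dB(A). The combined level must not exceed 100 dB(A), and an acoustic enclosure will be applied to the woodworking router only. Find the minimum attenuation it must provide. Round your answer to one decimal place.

Everything except the woodworking router sums to 10^(82/10) = 1.585e+08 in linear terms, 82.00 dB(A).
To meet 100 dB(A) overall, the treated woodworking router may contribute at most 10^(100/10) − 1.585e+08 = 9.842e+09, i.e. 99.93 dB(A).
So the woodworking router must be reduced from 102 to 99.93 dB(A): IL = 2.07 dB.

2.1 dB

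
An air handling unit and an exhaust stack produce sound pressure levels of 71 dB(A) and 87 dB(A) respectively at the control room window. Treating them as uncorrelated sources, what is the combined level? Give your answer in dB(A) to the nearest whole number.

Incoherent sources combine by intensity addition: L_total = 10·log₁₀(Σ 10^(L_i/10)).
Σ 10^(L/10) = 10^(71/10) + 10^(87/10) = 5.138e+08.
L_total = 10·log₁₀(5.138e+08) = 87.11 dB(A).

87 dB(A)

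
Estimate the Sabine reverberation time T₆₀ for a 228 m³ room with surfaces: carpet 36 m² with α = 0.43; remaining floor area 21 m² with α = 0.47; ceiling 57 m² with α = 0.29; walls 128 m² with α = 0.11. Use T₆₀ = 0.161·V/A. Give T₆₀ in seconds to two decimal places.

0.66 s

Summing Sᵢαᵢ: 36·0.43 + 21·0.47 + 57·0.29 + 128·0.11 = 55.96 m².
T₆₀ = 0.161·V/A = 0.161·228/55.96 = 0.656 s.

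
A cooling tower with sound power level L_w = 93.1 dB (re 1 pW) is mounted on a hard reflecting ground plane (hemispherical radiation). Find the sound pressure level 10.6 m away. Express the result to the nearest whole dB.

The power spreads over a hemisphere of area 2π·r², so L_p = L_w − 10·log₁₀(2π·r²).
2π·r² = 706 m², 10·log₁₀ of that is 28.488 dB.
L_p = 93.1 − 28.488 = 64.61 dB.

65 dB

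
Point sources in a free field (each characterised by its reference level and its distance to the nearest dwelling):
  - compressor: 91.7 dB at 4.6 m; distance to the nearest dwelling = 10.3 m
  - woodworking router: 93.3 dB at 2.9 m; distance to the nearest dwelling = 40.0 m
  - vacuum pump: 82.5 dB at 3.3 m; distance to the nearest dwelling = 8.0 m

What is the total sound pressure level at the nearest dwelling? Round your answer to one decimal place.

Apply inverse-square spreading to bring every level to the receiver, then sum 10^(L/10).
compressor: 91.7 − 20·log₁₀(10.3/4.6) = 91.7 − 7.00 = 84.70 dB.
woodworking router: 93.3 − 20·log₁₀(40.0/2.9) = 93.3 − 22.79 = 70.51 dB.
vacuum pump: 82.5 − 20·log₁₀(8.0/3.3) = 82.5 − 7.69 = 74.81 dB.
Σ 10^(L/10) = 3.365e+08 → L_total = 10·log₁₀(3.365e+08) = 85.27 dB.

85.3 dB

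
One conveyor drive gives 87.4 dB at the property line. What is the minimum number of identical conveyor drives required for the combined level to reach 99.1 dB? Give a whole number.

15

N identical sources give L₁ + 10·log₁₀ N, so require 10·log₁₀ N ≥ 99.1 − 87.4 = 11.7 dB.
N ≥ 10^(11.7/10) = 14.791, so N = 15.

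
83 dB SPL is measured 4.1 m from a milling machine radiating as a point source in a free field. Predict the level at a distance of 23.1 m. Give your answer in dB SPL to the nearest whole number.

68 dB SPL

Point-source attenuation: ΔL = 20·log₁₀(r₂/r₁) = 20·log₁₀(23.1/4.1) = 15.017 dB.
L₂ = 83 − 20·log₁₀(23.1/4.1) = 83 − 15.017 = 67.98 dB SPL.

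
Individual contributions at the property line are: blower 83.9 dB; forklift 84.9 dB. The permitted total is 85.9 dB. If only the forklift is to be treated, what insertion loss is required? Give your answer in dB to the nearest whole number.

Fixed contribution from the other source: Σ 10^(L/10) = 10^(83.9/10) = 2.455e+08 (83.90 dB).
The limit corresponds to 10^(85.9/10) = 3.890e+08; subtracting the fixed part leaves 1.436e+08 for the forklift, i.e. 81.57 dB.
Required insertion loss = 84.9 − 81.57 = 3.33 dB.

3 dB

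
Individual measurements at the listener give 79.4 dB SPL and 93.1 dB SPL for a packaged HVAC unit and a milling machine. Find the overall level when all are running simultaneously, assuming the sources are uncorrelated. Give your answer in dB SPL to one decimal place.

For uncorrelated sources the intensities add, so convert each level to linear form, sum, and take 10·log₁₀ of the total.
Σ 10^(L/10) = 10^(79.4/10) + 10^(93.1/10) = 2.129e+09.
L_total = 10·log₁₀(2.129e+09) = 93.28 dB SPL.

93.3 dB SPL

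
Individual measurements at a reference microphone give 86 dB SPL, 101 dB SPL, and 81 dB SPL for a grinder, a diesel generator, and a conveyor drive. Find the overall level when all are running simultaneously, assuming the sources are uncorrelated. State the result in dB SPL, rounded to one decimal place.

For uncorrelated sources the intensities add, so convert each level to linear form, sum, and take 10·log₁₀ of the total.
Σ 10^(L/10) = 10^(86/10) + 10^(101/10) + 10^(81/10) = 1.311e+10.
L_total = 10·log₁₀(1.311e+10) = 101.18 dB SPL.

101.2 dB SPL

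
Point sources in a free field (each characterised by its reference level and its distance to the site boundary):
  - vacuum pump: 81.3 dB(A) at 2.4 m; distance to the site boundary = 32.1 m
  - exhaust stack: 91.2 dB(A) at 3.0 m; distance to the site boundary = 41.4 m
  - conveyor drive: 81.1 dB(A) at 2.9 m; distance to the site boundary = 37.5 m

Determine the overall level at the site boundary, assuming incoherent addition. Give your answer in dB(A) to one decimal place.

Propagate each source to the receiver with L = L_ref − 20·log₁₀(r/r_ref), then add intensities.
vacuum pump: 81.3 − 20·log₁₀(32.1/2.4) = 81.3 − 22.53 = 58.77 dB(A).
exhaust stack: 91.2 − 20·log₁₀(41.4/3.0) = 91.2 − 22.80 = 68.40 dB(A).
conveyor drive: 81.1 − 20·log₁₀(37.5/2.9) = 81.1 − 22.23 = 58.87 dB(A).
Σ 10^(L/10) = 8.447e+06 → L_total = 10·log₁₀(8.447e+06) = 69.27 dB(A).

69.3 dB(A)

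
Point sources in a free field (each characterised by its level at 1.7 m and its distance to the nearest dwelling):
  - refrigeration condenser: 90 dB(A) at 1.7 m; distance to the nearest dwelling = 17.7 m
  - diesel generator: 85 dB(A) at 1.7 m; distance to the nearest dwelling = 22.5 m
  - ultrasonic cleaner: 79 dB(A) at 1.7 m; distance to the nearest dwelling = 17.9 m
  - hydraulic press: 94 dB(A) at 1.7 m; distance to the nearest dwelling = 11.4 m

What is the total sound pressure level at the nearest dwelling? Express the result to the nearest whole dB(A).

First find each source's level at the receiver (point-source: −20·log₁₀(r/r_ref)), then combine on an intensity basis.
refrigeration condenser: 90 − 20·log₁₀(17.7/1.7) = 90 − 20.35 = 69.65 dB(A).
diesel generator: 85 − 20·log₁₀(22.5/1.7) = 85 − 22.43 = 62.57 dB(A).
ultrasonic cleaner: 79 − 20·log₁₀(17.9/1.7) = 79 − 20.45 = 58.55 dB(A).
hydraulic press: 94 − 20·log₁₀(11.4/1.7) = 94 − 16.53 = 77.47 dB(A).
Σ 10^(L/10) = 6.760e+07 → L_total = 10·log₁₀(6.760e+07) = 78.30 dB(A).

78 dB(A)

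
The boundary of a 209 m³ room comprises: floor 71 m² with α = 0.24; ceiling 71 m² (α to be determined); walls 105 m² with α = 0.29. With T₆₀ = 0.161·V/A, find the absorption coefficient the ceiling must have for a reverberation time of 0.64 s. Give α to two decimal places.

From T₆₀ = 0.161·V/A, the target T₆₀ = 0.64 s needs A = 0.161·209/0.64 = 52.58 m².
Absorption from the other surfaces = 71·0.24 + 105·0.29 = 47.49 m², so the ceiling must supply 5.09 m² over 71 m².
α = 5.09/71 = 0.072.

0.07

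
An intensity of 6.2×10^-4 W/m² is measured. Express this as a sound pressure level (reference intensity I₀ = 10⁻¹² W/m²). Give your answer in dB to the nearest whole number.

L = 10·log₁₀(I/I₀) = 10·log₁₀(6.2×10^-4/10⁻¹²) = 10·log₁₀(6.2×10^8).
L = 10·(0.7924 + 8) = 87.92 dB.

88 dB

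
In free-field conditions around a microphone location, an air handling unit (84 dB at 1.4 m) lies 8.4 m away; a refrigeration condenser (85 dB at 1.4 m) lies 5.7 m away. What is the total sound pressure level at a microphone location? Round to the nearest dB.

74 dB

First find each source's level at the receiver (point-source: −20·log₁₀(r/r_ref)), then combine on an intensity basis.
air handling unit: 84 − 20·log₁₀(8.4/1.4) = 84 − 15.56 = 68.44 dB.
refrigeration condenser: 85 − 20·log₁₀(5.7/1.4) = 85 − 12.19 = 72.81 dB.
Σ 10^(L/10) = 2.605e+07 → L_total = 10·log₁₀(2.605e+07) = 74.16 dB.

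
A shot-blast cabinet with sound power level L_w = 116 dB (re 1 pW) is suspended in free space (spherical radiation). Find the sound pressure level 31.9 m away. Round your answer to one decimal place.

74.9 dB

The power spreads over a sphere of area 4π·r², so L_p = L_w − 10·log₁₀(4π·r²).
4π·r² = 1.279e+04 m², 10·log₁₀ of that is 41.068 dB.
L_p = 116 − 41.068 = 74.93 dB.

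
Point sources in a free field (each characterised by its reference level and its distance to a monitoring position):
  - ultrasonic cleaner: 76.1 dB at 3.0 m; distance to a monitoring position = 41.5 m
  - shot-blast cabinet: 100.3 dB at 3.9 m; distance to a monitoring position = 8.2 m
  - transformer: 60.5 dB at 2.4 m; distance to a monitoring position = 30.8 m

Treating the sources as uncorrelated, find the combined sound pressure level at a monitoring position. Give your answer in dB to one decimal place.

First find each source's level at the receiver (point-source: −20·log₁₀(r/r_ref)), then combine on an intensity basis.
ultrasonic cleaner: 76.1 − 20·log₁₀(41.5/3.0) = 76.1 − 22.82 = 53.28 dB.
shot-blast cabinet: 100.3 − 20·log₁₀(8.2/3.9) = 100.3 − 6.45 = 93.85 dB.
transformer: 60.5 − 20·log₁₀(30.8/2.4) = 60.5 − 22.17 = 38.33 dB.
Σ 10^(L/10) = 2.424e+09 → L_total = 10·log₁₀(2.424e+09) = 93.85 dB.

93.8 dB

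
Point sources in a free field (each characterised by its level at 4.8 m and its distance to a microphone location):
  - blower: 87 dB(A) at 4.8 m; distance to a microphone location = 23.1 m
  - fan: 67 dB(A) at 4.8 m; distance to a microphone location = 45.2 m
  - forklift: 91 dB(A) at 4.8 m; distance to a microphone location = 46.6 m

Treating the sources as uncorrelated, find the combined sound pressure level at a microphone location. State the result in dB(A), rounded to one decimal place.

75.4 dB(A)

Propagate each source to the receiver with L = L_ref − 20·log₁₀(r/r_ref), then add intensities.
blower: 87 − 20·log₁₀(23.1/4.8) = 87 − 13.65 = 73.35 dB(A).
fan: 67 − 20·log₁₀(45.2/4.8) = 67 − 19.48 = 47.52 dB(A).
forklift: 91 − 20·log₁₀(46.6/4.8) = 91 − 19.74 = 71.26 dB(A).
Σ 10^(L/10) = 3.505e+07 → L_total = 10·log₁₀(3.505e+07) = 75.45 dB(A).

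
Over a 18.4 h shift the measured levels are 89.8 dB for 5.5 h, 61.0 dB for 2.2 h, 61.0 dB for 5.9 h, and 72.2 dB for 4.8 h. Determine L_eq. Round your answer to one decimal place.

84.6 dB

The energy average is taken in the linear domain: L_eq = 10·log₁₀[(Σ tᵢ·10^(Lᵢ/10))/T], T = 18.4 h.
Σ tᵢ·10^(Lᵢ/10) = 5.5·10^(89.8/10) + 2.2·10^(61.0/10) + 5.9·10^(61.0/10) + 4.8·10^(72.2/10) = 5.342e+09.
L_eq = 10·log₁₀(5.342e+09/18.4) = 84.63 dB.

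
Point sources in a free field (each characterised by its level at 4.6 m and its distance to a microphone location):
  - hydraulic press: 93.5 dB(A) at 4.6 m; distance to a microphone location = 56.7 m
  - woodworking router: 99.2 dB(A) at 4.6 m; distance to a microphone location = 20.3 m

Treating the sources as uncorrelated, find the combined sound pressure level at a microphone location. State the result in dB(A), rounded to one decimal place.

First find each source's level at the receiver (point-source: −20·log₁₀(r/r_ref)), then combine on an intensity basis.
hydraulic press: 93.5 − 20·log₁₀(56.7/4.6) = 93.5 − 21.82 = 71.68 dB(A).
woodworking router: 99.2 − 20·log₁₀(20.3/4.6) = 99.2 − 12.89 = 86.31 dB(A).
Σ 10^(L/10) = 4.418e+08 → L_total = 10·log₁₀(4.418e+08) = 86.45 dB(A).

86.5 dB(A)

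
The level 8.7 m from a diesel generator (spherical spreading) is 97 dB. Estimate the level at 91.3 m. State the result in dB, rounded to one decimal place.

Spherical spreading from a point source gives a 20·log₁₀(r₂/r₁) drop.
L₂ = 97 − 20·log₁₀(91.3/8.7) = 97 − 20.419 = 76.58 dB.

76.6 dB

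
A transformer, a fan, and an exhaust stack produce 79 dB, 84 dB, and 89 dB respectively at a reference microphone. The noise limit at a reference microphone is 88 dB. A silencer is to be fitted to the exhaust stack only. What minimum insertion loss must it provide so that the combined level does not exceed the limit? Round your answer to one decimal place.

Fixed contribution from the other sources: Σ 10^(L/10) = 10^(79/10) + 10^(84/10) = 3.306e+08 (85.19 dB).
To meet 88 dB overall, the treated exhaust stack may contribute at most 10^(88/10) − 3.306e+08 = 3.003e+08, i.e. 84.78 dB.
So the exhaust stack must be reduced from 89 to 84.78 dB: IL = 4.22 dB.

4.2 dB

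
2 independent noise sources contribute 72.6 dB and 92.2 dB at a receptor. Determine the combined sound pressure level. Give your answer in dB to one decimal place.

92.2 dB

Incoherent sources combine by intensity addition: L_total = 10·log₁₀(Σ 10^(L_i/10)).
Σ 10^(L/10) = 10^(72.6/10) + 10^(92.2/10) = 1.678e+09.
L_total = 10·log₁₀(1.678e+09) = 92.25 dB.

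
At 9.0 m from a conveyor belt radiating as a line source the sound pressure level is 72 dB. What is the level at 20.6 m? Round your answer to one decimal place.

68.4 dB

Line-source attenuation: ΔL = 10·log₁₀(r₂/r₁) = 10·log₁₀(20.6/9.0) = 3.596 dB.
L₂ = 72 − 10·log₁₀(20.6/9.0) = 72 − 3.596 = 68.40 dB.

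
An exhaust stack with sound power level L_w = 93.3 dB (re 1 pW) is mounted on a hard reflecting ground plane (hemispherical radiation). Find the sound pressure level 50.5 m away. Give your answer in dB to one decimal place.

51.3 dB

L_p = L_w − 10·log₁₀(2π·r²) with r = 50.5 m.
2π·r² = 1.602e+04 m², 10·log₁₀ of that is 42.048 dB.
L_p = 93.3 − 42.048 = 51.25 dB.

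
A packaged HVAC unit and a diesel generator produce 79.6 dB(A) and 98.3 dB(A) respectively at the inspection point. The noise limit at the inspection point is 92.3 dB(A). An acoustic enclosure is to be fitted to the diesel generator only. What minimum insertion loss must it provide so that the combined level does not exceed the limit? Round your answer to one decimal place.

The untreated sources together contribute 10^(79.6/10) = 9.120e+07, i.e. 79.60 dB(A).
To meet 92.3 dB(A) overall, the treated diesel generator may contribute at most 10^(92.3/10) − 9.120e+07 = 1.607e+09, i.e. 92.06 dB(A).
Required insertion loss = 98.3 − 92.06 = 6.24 dB.

6.2 dB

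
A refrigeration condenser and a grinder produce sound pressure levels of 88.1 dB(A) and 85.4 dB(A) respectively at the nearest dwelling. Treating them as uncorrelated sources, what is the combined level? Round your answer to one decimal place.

90.0 dB(A)

For uncorrelated sources the intensities add, so convert each level to linear form, sum, and take 10·log₁₀ of the total.
Σ 10^(L/10) = 10^(88.1/10) + 10^(85.4/10) = 9.924e+08.
L_total = 10·log₁₀(9.924e+08) = 89.97 dB(A).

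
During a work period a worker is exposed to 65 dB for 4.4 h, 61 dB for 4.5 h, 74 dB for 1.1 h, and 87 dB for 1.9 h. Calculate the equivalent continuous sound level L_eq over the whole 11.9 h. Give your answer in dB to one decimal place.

79.2 dB

Weight each interval's intensity by its duration and average over T = 11.9 h:
Σ tᵢ·10^(Lᵢ/10) = 4.4·10^(65/10) + 4.5·10^(61/10) + 1.1·10^(74/10) + 1.9·10^(87/10) = 9.995e+08.
L_eq = 10·log₁₀(9.995e+08/11.9) = 79.24 dB.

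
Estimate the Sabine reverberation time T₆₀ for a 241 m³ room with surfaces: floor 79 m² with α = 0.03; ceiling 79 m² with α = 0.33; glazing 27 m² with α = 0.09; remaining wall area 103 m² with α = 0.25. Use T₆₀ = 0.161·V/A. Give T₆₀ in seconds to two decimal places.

Summing Sᵢαᵢ: 79·0.03 + 79·0.33 + 27·0.09 + 103·0.25 = 56.62 m².
T₆₀ = 0.161·V/A = 0.161·241/56.62 = 0.685 s.

0.69 s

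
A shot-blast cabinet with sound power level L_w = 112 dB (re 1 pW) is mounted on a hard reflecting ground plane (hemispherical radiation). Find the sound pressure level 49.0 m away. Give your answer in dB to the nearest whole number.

70 dB

Free-field hemispherical radiation: L_p = L_w − 10·log₁₀(2π·r²), r = 49.0 m.
2π·r² = 1.509e+04 m², 10·log₁₀ of that is 41.786 dB.
L_p = 112 − 41.786 = 70.21 dB.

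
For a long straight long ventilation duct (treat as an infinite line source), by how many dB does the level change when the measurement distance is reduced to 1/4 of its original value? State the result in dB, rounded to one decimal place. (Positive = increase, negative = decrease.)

+6.0 dB

With cylindrical spreading the level changes by −10·log₁₀(r₂/r₁).
ΔL = −10·log₁₀(0.25) = +6.02 dB.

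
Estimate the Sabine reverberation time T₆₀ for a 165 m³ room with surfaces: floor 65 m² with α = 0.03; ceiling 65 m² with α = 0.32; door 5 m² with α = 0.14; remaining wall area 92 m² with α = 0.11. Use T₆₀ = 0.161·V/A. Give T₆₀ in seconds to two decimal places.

0.79 s

Total absorption A = 65·0.03 + 65·0.32 + 5·0.14 + 92·0.11 = 33.57 m² sabins.
T₆₀ = 0.161 × 165 / 33.57 = 0.791 s.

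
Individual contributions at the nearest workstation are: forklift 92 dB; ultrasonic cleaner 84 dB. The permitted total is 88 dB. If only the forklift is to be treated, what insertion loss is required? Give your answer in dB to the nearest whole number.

Everything except the forklift sums to 10^(84/10) = 2.512e+08 in linear terms, 84.00 dB.
The limit corresponds to 10^(88/10) = 6.310e+08; subtracting the fixed part leaves 3.798e+08 for the forklift, i.e. 85.80 dB.
Required insertion loss = 92 − 85.80 = 6.20 dB.

6 dB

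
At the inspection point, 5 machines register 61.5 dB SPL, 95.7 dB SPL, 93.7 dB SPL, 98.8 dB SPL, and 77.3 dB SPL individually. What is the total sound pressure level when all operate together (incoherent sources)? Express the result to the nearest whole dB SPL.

Incoherent sources combine by intensity addition: L_total = 10·log₁₀(Σ 10^(L_i/10)).
Σ 10^(L/10) = 10^(61.5/10) + 10^(95.7/10) + 10^(93.7/10) + 10^(98.8/10) + 10^(77.3/10) = 1.370e+10.
L_total = 10·log₁₀(1.370e+10) = 101.37 dB SPL.

101 dB SPL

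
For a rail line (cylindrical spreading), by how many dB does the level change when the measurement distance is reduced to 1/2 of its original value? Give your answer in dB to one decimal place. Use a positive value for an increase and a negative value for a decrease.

With cylindrical spreading the level changes by −10·log₁₀(r₂/r₁).
ΔL = −10·log₁₀(0.5) = +3.01 dB.

+3.0 dB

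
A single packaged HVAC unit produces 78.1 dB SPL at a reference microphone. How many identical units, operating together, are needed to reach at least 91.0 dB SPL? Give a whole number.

N identical sources give L₁ + 10·log₁₀ N, so require 10·log₁₀ N ≥ 91.0 − 78.1 = 12.9 dB.
N ≥ 10^(12.9/10) = 19.498, so N = 20.

20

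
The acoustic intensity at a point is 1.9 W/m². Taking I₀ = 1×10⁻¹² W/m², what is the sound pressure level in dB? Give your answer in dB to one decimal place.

122.8 dB

I/I₀ = 1.9/10⁻¹² = 1.9×10^12, and L = 10·log₁₀(I/I₀).
L = 10·(0.2788 + 12) = 122.79 dB.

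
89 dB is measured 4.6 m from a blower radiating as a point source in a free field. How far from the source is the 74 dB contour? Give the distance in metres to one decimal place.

For a point source L₁ − L₂ = 20·log₁₀(r₂/r₁), so r₂ = r₁·10^((L₁−L₂)/20).
r₂ = 4.6·10^((89−74)/20) = 4.6·10^(15.0/20) = 25.87 m.

25.9 m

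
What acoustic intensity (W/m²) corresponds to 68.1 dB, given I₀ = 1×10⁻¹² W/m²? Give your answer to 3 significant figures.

6.46e-06 W/m²

I = I₀·10^(L/10) = 10⁻¹² × 10^(68.1/10) = 10^(-5.190).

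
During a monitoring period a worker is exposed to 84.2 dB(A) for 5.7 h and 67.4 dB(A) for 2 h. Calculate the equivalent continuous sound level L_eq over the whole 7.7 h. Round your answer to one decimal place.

82.9 dB(A)

The energy average is taken in the linear domain: L_eq = 10·log₁₀[(Σ tᵢ·10^(Lᵢ/10))/T], T = 7.7 h.
Σ tᵢ·10^(Lᵢ/10) = 5.7·10^(84.2/10) + 2·10^(67.4/10) = 1.510e+09.
L_eq = 10·log₁₀(1.510e+09/7.7) = 82.93 dB(A).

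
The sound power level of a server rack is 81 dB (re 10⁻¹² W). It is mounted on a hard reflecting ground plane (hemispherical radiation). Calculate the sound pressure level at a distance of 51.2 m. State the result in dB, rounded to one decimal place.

38.8 dB

Free-field hemispherical radiation: L_p = L_w − 10·log₁₀(2π·r²), r = 51.2 m.
2π·r² = 1.647e+04 m², 10·log₁₀ of that is 42.167 dB.
L_p = 81 − 42.167 = 38.83 dB.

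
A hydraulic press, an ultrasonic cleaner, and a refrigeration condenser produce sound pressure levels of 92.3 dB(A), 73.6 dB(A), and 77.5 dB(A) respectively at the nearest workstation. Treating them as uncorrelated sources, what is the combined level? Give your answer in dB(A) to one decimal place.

92.5 dB(A)

For uncorrelated sources the intensities add, so convert each level to linear form, sum, and take 10·log₁₀ of the total.
Σ 10^(L/10) = 10^(92.3/10) + 10^(73.6/10) + 10^(77.5/10) = 1.777e+09.
L_total = 10·log₁₀(1.777e+09) = 92.50 dB(A).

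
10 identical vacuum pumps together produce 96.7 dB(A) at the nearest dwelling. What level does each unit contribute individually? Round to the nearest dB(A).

87 dB(A)

10 equal contributions raise the level by 10·log₁₀ 10 = 10.000 dB, so each unit alone gives 96.7 − 10.000.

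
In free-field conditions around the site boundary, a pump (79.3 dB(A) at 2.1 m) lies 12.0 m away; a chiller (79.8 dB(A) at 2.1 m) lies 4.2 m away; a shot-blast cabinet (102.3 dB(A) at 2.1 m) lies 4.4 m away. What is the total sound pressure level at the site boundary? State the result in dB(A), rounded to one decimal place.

First find each source's level at the receiver (point-source: −20·log₁₀(r/r_ref)), then combine on an intensity basis.
pump: 79.3 − 20·log₁₀(12.0/2.1) = 79.3 − 15.14 = 64.16 dB(A).
chiller: 79.8 − 20·log₁₀(4.2/2.1) = 79.8 − 6.02 = 73.78 dB(A).
shot-blast cabinet: 102.3 − 20·log₁₀(4.4/2.1) = 102.3 − 6.42 = 95.88 dB(A).
Σ 10^(L/10) = 3.895e+09 → L_total = 10·log₁₀(3.895e+09) = 95.90 dB(A).

95.9 dB(A)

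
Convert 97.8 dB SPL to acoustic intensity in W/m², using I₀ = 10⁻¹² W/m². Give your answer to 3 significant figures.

0.00603 W/m²

L = 10·log₁₀(I/I₀) ⇒ I = I₀·10^(L/10) = 10⁻¹² × 10^9.78.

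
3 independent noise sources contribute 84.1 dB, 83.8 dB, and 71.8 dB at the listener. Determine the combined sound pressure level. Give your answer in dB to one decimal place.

87.1 dB

Incoherent sources combine by intensity addition: L_total = 10·log₁₀(Σ 10^(L_i/10)).
Σ 10^(L/10) = 10^(84.1/10) + 10^(83.8/10) + 10^(71.8/10) = 5.121e+08.
L_total = 10·log₁₀(5.121e+08) = 87.09 dB.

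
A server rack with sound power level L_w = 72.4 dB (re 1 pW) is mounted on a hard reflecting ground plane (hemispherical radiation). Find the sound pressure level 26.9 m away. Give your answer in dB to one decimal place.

35.8 dB

Free-field hemispherical radiation: L_p = L_w − 10·log₁₀(2π·r²), r = 26.9 m.
2π·r² = 4547 m², 10·log₁₀ of that is 36.577 dB.
L_p = 72.4 − 36.577 = 35.82 dB.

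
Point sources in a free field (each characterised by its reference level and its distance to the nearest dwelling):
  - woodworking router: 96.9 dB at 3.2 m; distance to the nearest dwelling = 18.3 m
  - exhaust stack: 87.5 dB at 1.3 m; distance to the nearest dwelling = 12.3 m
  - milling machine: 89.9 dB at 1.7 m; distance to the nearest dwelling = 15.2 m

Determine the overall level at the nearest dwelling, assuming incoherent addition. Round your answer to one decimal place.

First find each source's level at the receiver (point-source: −20·log₁₀(r/r_ref)), then combine on an intensity basis.
woodworking router: 96.9 − 20·log₁₀(18.3/3.2) = 96.9 − 15.15 = 81.75 dB.
exhaust stack: 87.5 − 20·log₁₀(12.3/1.3) = 87.5 − 19.52 = 67.98 dB.
milling machine: 89.9 − 20·log₁₀(15.2/1.7) = 89.9 − 19.03 = 70.87 dB.
Σ 10^(L/10) = 1.683e+08 → L_total = 10·log₁₀(1.683e+08) = 82.26 dB.

82.3 dB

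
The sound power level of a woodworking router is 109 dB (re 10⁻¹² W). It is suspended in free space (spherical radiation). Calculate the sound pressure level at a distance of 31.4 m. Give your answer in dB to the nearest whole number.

68 dB

Free-field spherical radiation: L_p = L_w − 10·log₁₀(4π·r²), r = 31.4 m.
4π·r² = 1.239e+04 m², 10·log₁₀ of that is 40.931 dB.
L_p = 109 − 40.931 = 68.07 dB.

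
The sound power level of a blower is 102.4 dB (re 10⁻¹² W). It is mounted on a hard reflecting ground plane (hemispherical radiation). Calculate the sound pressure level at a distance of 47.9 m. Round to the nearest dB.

Free-field hemispherical radiation: L_p = L_w − 10·log₁₀(2π·r²), r = 47.9 m.
2π·r² = 1.442e+04 m², 10·log₁₀ of that is 41.589 dB.
L_p = 102.4 − 41.589 = 60.81 dB.

61 dB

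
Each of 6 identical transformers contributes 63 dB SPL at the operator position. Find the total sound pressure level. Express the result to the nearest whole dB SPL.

With 6 equal, uncorrelated contributions the intensity is 6× that of one unit, giving a rise of 10·log₁₀ 6.
L_total = 63 + 10·log₁₀(6) = 63 + 7.782 = 70.78 dB SPL.

71 dB SPL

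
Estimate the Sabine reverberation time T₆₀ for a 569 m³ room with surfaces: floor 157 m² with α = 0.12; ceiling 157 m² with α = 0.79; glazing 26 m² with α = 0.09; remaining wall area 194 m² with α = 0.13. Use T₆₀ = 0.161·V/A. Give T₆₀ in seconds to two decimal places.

0.54 s

Total absorption A = 157·0.12 + 157·0.79 + 26·0.09 + 194·0.13 = 170.43 m² sabins.
T₆₀ = 0.161·V/A = 0.161·569/170.43 = 0.538 s.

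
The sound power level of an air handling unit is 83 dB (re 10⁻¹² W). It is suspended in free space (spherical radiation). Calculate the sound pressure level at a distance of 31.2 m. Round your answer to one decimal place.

Free-field spherical radiation: L_p = L_w − 10·log₁₀(4π·r²), r = 31.2 m.
4π·r² = 1.223e+04 m², 10·log₁₀ of that is 40.875 dB.
L_p = 83 − 40.875 = 42.12 dB.

42.1 dB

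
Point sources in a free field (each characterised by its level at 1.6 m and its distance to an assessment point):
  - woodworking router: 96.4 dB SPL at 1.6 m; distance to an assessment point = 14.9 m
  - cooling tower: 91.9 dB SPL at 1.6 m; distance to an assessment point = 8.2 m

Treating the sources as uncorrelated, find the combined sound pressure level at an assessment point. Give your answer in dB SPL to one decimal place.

Propagate each source to the receiver with L = L_ref − 20·log₁₀(r/r_ref), then add intensities.
woodworking router: 96.4 − 20·log₁₀(14.9/1.6) = 96.4 − 19.38 = 77.02 dB SPL.
cooling tower: 91.9 − 20·log₁₀(8.2/1.6) = 91.9 − 14.19 = 77.71 dB SPL.
Σ 10^(L/10) = 1.093e+08 → L_total = 10·log₁₀(1.093e+08) = 80.39 dB SPL.

80.4 dB SPL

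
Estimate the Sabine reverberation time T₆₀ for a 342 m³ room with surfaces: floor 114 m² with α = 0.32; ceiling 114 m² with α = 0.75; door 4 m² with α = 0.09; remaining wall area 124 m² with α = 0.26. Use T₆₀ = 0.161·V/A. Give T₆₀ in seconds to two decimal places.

Total absorption A = 114·0.32 + 114·0.75 + 4·0.09 + 124·0.26 = 154.58 m² sabins.
T₆₀ = 0.161·V/A = 0.161·342/154.58 = 0.356 s.

0.36 s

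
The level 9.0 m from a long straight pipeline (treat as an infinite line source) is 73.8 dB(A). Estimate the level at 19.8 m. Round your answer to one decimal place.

70.4 dB(A)

Cylindrical spreading from a line source gives a 10·log₁₀(r₂/r₁) drop.
L₂ = 73.8 − 10·log₁₀(19.8/9.0) = 73.8 − 3.424 = 70.38 dB(A).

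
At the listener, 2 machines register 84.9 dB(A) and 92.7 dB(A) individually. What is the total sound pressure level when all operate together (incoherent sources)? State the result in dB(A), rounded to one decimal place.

93.4 dB(A)

For uncorrelated sources the intensities add, so convert each level to linear form, sum, and take 10·log₁₀ of the total.
Σ 10^(L/10) = 10^(84.9/10) + 10^(92.7/10) = 2.171e+09.
L_total = 10·log₁₀(2.171e+09) = 93.37 dB(A).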